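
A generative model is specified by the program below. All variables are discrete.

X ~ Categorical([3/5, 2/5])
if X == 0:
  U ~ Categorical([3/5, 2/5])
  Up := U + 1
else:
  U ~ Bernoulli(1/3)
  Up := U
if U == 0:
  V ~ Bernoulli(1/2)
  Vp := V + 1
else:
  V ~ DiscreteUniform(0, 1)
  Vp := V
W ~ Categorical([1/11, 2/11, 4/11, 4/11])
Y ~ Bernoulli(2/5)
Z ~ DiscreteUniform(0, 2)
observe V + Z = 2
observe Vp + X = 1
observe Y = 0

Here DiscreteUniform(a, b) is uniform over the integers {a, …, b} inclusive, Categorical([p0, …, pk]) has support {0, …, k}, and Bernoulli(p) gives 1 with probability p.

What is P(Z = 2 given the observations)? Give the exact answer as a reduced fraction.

Enumerate traces; 12 have nonzero weight after conditioning:
  (X=0, U=0, V=0, W=0, Y=0, Z=2) weight 9/2750
  (X=0, U=0, V=0, W=1, Y=0, Z=2) weight 9/1375
  (X=0, U=0, V=0, W=2, Y=0, Z=2) weight 18/1375
  (X=0, U=0, V=0, W=3, Y=0, Z=2) weight 18/1375
  (X=0, U=1, V=1, W=0, Y=0, Z=1) weight 3/1375
  (X=0, U=1, V=1, W=1, Y=0, Z=1) weight 6/1375
  (X=0, U=1, V=1, W=2, Y=0, Z=1) weight 12/1375
  (X=0, U=1, V=1, W=3, Y=0, Z=1) weight 12/1375
  … 4 more
Group by Z:
  weight(Z=1) = 3/125
  weight(Z=2) = 37/750
Total weight = 3/125 + 37/750 = 11/150
P(Z=1 | obs) = 3/125 / 11/150 = 18/55
P(Z=2 | obs) = 37/750 / 11/150 = 37/55

P(Z = 2 | obs) = 37/55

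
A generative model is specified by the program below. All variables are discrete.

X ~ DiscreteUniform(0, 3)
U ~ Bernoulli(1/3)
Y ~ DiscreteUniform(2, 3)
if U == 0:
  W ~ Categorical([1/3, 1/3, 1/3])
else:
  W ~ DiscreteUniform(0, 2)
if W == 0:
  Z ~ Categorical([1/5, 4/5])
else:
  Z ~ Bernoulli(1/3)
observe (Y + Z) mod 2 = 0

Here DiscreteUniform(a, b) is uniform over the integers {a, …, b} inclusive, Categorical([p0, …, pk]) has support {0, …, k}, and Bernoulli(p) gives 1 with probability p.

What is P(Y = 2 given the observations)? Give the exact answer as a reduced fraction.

P(Y = 2 | obs) = 23/45

Enumerate traces; 48 have nonzero weight after conditioning:
  (X=0, U=0, Y=2, W=0, Z=0) weight 1/180
  (X=0, U=0, Y=2, W=1, Z=0) weight 1/54
  (X=0, U=0, Y=2, W=2, Z=0) weight 1/54
  (X=0, U=0, Y=3, W=0, Z=1) weight 1/45
  (X=0, U=0, Y=3, W=1, Z=1) weight 1/108
  (X=0, U=0, Y=3, W=2, Z=1) weight 1/108
  (X=0, U=1, Y=2, W=0, Z=0) weight 1/360
  (X=0, U=1, Y=2, W=1, Z=0) weight 1/108
  … 40 more
Group by Y:
  weight(Y=2) = 23/90
  weight(Y=3) = 11/45
Total weight = 23/90 + 11/45 = 1/2
P(Y=2 | obs) = 23/90 / 1/2 = 23/45
P(Y=3 | obs) = 11/45 / 1/2 = 22/45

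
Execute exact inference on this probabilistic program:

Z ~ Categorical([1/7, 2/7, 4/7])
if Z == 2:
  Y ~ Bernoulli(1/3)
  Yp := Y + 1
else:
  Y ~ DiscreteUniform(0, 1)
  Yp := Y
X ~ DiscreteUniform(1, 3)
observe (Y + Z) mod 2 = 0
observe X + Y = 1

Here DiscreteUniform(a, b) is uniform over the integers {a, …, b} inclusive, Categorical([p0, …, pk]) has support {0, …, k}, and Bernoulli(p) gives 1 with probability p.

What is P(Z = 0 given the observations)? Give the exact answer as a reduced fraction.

Enumerate traces; 2 have nonzero weight after conditioning:
  (Z=0, Y=0, X=1) weight 1/42
  (Z=2, Y=0, X=1) weight 8/63
Group by Z:
  weight(Z=0) = 1/42
  weight(Z=2) = 8/63
Total weight = 1/42 + 8/63 = 19/126
P(Z=0 | obs) = 1/42 / 19/126 = 3/19
P(Z=2 | obs) = 8/63 / 19/126 = 16/19

P(Z = 0 | obs) = 3/19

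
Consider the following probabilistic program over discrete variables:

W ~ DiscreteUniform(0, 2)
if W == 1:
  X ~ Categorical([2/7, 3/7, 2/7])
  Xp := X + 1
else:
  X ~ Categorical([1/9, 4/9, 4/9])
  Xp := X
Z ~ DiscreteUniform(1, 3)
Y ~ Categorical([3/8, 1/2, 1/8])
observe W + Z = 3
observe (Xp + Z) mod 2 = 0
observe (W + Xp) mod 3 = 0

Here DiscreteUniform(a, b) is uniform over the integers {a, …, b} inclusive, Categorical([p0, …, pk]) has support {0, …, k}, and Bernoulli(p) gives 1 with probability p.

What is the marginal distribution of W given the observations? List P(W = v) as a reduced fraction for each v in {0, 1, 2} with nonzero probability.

P(W=1) = 27/55, P(W=2) = 28/55

Enumerate traces; 6 have nonzero weight after conditioning:
  (W=1, X=1, Z=2, Y=0) weight 1/56
  (W=1, X=1, Z=2, Y=1) weight 1/42
  (W=1, X=1, Z=2, Y=2) weight 1/168
  (W=2, X=1, Z=1, Y=0) weight 1/54
  (W=2, X=1, Z=1, Y=1) weight 2/81
  (W=2, X=1, Z=1, Y=2) weight 1/162
Group by W:
  weight(W=1) = 1/21
  weight(W=2) = 4/81
Total weight = 1/21 + 4/81 = 55/567
P(W=1 | obs) = 1/21 / 55/567 = 27/55
P(W=2 | obs) = 4/81 / 55/567 = 28/55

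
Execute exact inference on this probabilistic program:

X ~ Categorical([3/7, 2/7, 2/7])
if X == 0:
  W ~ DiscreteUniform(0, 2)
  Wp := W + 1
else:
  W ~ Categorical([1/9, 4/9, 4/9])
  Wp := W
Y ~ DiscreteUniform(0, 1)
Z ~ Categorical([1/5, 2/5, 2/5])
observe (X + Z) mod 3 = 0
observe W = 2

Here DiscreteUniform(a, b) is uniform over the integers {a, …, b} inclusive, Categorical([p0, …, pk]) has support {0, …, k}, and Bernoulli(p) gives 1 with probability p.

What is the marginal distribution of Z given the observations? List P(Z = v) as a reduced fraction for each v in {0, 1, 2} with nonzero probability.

Enumerate traces; 6 have nonzero weight after conditioning:
  (X=0, W=2, Y=0, Z=0) weight 1/70
  (X=0, W=2, Y=1, Z=0) weight 1/70
  (X=1, W=2, Y=0, Z=2) weight 8/315
  (X=1, W=2, Y=1, Z=2) weight 8/315
  (X=2, W=2, Y=0, Z=1) weight 8/315
  (X=2, W=2, Y=1, Z=1) weight 8/315
Group by Z:
  weight(Z=0) = 1/35
  weight(Z=1) = 16/315
  weight(Z=2) = 16/315
Total weight = 1/35 + 16/315 + 16/315 = 41/315
P(Z=0 | obs) = 1/35 / 41/315 = 9/41
P(Z=1 | obs) = 16/315 / 41/315 = 16/41
P(Z=2 | obs) = 16/315 / 41/315 = 16/41

P(Z=0) = 9/41, P(Z=1) = 16/41, P(Z=2) = 16/41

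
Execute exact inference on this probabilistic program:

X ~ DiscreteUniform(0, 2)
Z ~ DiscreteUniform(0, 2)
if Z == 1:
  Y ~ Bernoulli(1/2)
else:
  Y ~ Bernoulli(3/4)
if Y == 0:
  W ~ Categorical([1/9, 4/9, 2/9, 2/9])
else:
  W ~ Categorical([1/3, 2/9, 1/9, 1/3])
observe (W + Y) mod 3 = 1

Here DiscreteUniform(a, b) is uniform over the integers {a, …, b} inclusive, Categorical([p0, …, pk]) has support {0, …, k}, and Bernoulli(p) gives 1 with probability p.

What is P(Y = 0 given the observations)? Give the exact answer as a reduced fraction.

P(Y = 0 | obs) = 1/4

Enumerate traces; 27 have nonzero weight after conditioning:
  (X=0, Z=0, Y=0, W=1) weight 1/81
  (X=0, Z=0, Y=1, W=0) weight 1/36
  (X=0, Z=0, Y=1, W=3) weight 1/36
  (X=0, Z=1, Y=0, W=1) weight 2/81
  (X=0, Z=1, Y=1, W=0) weight 1/54
  (X=0, Z=1, Y=1, W=3) weight 1/54
  (X=0, Z=2, Y=0, W=1) weight 1/81
  (X=0, Z=2, Y=1, W=0) weight 1/36
  … 19 more
Group by Y:
  weight(Y=0) = 4/27
  weight(Y=1) = 4/9
Total weight = 4/27 + 4/9 = 16/27
P(Y=0 | obs) = 4/27 / 16/27 = 1/4
P(Y=1 | obs) = 4/9 / 16/27 = 3/4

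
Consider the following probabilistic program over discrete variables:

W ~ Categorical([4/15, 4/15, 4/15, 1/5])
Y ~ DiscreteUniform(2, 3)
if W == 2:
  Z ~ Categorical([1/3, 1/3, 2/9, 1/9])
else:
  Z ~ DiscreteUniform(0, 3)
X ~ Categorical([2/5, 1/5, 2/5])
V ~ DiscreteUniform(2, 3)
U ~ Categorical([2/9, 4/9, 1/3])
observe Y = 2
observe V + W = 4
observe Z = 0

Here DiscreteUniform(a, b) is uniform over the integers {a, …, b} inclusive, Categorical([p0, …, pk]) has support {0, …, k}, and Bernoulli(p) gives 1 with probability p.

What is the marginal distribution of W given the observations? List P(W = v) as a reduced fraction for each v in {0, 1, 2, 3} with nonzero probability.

Enumerate traces; 18 have nonzero weight after conditioning:
  (W=1, Y=2, Z=0, X=0, V=3, U=0) weight 1/675
  (W=1, Y=2, Z=0, X=0, V=3, U=1) weight 2/675
  (W=1, Y=2, Z=0, X=0, V=3, U=2) weight 1/450
  (W=1, Y=2, Z=0, X=1, V=3, U=0) weight 1/1350
  (W=1, Y=2, Z=0, X=1, V=3, U=1) weight 1/675
  (W=1, Y=2, Z=0, X=1, V=3, U=2) weight 1/900
  (W=1, Y=2, Z=0, X=2, V=3, U=0) weight 1/675
  (W=1, Y=2, Z=0, X=2, V=3, U=1) weight 2/675
  (W=2, Y=2, Z=0, X=0, V=2, U=0) weight 4/2025
  … 9 more
Group by W:
  weight(W=1) = 1/60
  weight(W=2) = 1/45
Total weight = 1/60 + 1/45 = 7/180
P(W=1 | obs) = 1/60 / 7/180 = 3/7
P(W=2 | obs) = 1/45 / 7/180 = 4/7

P(W=1) = 3/7, P(W=2) = 4/7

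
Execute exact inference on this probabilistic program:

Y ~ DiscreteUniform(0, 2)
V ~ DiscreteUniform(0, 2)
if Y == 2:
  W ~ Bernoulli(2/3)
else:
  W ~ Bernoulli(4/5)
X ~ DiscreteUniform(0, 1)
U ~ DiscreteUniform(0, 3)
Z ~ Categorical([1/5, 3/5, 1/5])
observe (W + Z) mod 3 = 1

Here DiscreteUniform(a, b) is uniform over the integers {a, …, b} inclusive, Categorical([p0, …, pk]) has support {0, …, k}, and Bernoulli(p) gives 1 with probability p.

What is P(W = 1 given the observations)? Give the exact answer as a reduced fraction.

P(W = 1 | obs) = 34/67

Enumerate traces; 144 have nonzero weight after conditioning:
  (Y=0, V=0, W=0, X=0, U=0, Z=1) weight 1/600
  (Y=0, V=0, W=0, X=0, U=1, Z=1) weight 1/600
  (Y=0, V=0, W=0, X=0, U=2, Z=1) weight 1/600
  (Y=0, V=0, W=0, X=0, U=3, Z=1) weight 1/600
  (Y=0, V=0, W=0, X=1, U=0, Z=1) weight 1/600
  (Y=0, V=0, W=0, X=1, U=1, Z=1) weight 1/600
  (Y=0, V=0, W=0, X=1, U=2, Z=1) weight 1/600
  (Y=0, V=0, W=0, X=1, U=3, Z=1) weight 1/600
  (Y=0, V=0, W=1, X=0, U=0, Z=0) weight 1/450
  … 135 more
Group by W:
  weight(W=0) = 11/75
  weight(W=1) = 34/225
Total weight = 11/75 + 34/225 = 67/225
P(W=0 | obs) = 11/75 / 67/225 = 33/67
P(W=1 | obs) = 34/225 / 67/225 = 34/67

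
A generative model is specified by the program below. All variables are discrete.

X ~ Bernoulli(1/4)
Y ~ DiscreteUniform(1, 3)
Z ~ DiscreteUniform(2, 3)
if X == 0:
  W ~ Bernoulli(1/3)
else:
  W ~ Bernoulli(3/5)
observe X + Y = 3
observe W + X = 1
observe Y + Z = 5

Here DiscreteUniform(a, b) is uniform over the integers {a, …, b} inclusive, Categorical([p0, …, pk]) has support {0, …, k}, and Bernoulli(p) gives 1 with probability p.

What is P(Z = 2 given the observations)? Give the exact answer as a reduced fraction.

P(Z = 2 | obs) = 5/7

Enumerate traces; 2 have nonzero weight after conditioning:
  (X=0, Y=3, Z=2, W=1) weight 1/24
  (X=1, Y=2, Z=3, W=0) weight 1/60
Group by Z:
  weight(Z=2) = 1/24
  weight(Z=3) = 1/60
Total weight = 1/24 + 1/60 = 7/120
P(Z=2 | obs) = 1/24 / 7/120 = 5/7
P(Z=3 | obs) = 1/60 / 7/120 = 2/7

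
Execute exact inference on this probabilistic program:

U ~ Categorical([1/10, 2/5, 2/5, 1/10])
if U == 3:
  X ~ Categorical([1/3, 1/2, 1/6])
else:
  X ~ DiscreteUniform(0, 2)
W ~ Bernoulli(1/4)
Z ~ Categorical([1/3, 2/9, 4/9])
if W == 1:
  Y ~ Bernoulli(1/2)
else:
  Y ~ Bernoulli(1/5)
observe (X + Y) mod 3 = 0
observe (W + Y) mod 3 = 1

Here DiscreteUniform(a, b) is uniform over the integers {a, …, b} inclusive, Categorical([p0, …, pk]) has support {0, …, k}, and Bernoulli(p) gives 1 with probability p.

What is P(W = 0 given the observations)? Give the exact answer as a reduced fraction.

P(W = 0 | obs) = 57/107

Enumerate traces; 24 have nonzero weight after conditioning:
  (U=0, X=0, W=1, Z=0, Y=0) weight 1/720
  (U=0, X=0, W=1, Z=1, Y=0) weight 1/1080
  (U=0, X=0, W=1, Z=2, Y=0) weight 1/540
  (U=0, X=2, W=0, Z=0, Y=1) weight 1/600
  (U=0, X=2, W=0, Z=1, Y=1) weight 1/900
  (U=0, X=2, W=0, Z=2, Y=1) weight 1/450
  (U=1, X=0, W=1, Z=0, Y=0) weight 1/180
  (U=1, X=0, W=1, Z=1, Y=0) weight 1/270
  … 16 more
Group by W:
  weight(W=0) = 19/400
  weight(W=1) = 1/24
Total weight = 19/400 + 1/24 = 107/1200
P(W=0 | obs) = 19/400 / 107/1200 = 57/107
P(W=1 | obs) = 1/24 / 107/1200 = 50/107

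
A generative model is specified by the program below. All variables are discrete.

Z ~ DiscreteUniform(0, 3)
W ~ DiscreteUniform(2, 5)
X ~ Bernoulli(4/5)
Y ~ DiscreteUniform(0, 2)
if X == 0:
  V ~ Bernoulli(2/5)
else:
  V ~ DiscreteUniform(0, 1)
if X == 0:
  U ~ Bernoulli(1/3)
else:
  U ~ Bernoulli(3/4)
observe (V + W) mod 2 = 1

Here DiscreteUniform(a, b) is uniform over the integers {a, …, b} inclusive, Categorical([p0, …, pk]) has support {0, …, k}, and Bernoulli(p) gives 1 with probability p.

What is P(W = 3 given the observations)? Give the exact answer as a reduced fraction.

P(W = 3 | obs) = 13/50

Enumerate traces; 192 have nonzero weight after conditioning:
  (Z=0, W=2, X=0, Y=0, V=1, U=0) weight 1/900
  (Z=0, W=2, X=0, Y=0, V=1, U=1) weight 1/1800
  (Z=0, W=2, X=0, Y=1, V=1, U=0) weight 1/900
  (Z=0, W=2, X=0, Y=1, V=1, U=1) weight 1/1800
  (Z=0, W=2, X=0, Y=2, V=1, U=0) weight 1/900
  (Z=0, W=2, X=0, Y=2, V=1, U=1) weight 1/1800
  (Z=0, W=2, X=1, Y=0, V=1, U=0) weight 1/480
  (Z=0, W=2, X=1, Y=0, V=1, U=1) weight 1/160
  (Z=0, W=3, X=0, Y=0, V=0, U=0) weight 1/600
  (Z=0, W=4, X=0, Y=0, V=1, U=0) weight 1/900
  … 182 more
Group by W:
  weight(W=2) = 3/25
  weight(W=3) = 13/100
  weight(W=4) = 3/25
  weight(W=5) = 13/100
Total weight = 3/25 + 13/100 + 3/25 + 13/100 = 1/2
P(W=2 | obs) = 3/25 / 1/2 = 6/25
P(W=3 | obs) = 13/100 / 1/2 = 13/50
P(W=4 | obs) = 3/25 / 1/2 = 6/25
P(W=5 | obs) = 13/100 / 1/2 = 13/50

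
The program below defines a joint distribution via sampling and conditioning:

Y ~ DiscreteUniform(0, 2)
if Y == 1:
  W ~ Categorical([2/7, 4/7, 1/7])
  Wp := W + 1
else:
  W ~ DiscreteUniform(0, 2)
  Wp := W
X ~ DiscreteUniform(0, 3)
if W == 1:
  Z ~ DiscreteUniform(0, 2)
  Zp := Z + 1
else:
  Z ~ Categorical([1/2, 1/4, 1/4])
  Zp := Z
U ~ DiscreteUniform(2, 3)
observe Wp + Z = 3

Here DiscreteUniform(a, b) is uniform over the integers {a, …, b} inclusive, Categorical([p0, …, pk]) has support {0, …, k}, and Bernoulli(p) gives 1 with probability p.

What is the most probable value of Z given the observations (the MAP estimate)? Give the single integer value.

argmax_v P(Z = v | obs) = 1

Enumerate traces; 56 have nonzero weight after conditioning:
  (Y=0, W=1, X=0, Z=2, U=2) weight 1/216
  (Y=0, W=1, X=0, Z=2, U=3) weight 1/216
  (Y=0, W=1, X=1, Z=2, U=2) weight 1/216
  (Y=0, W=1, X=1, Z=2, U=3) weight 1/216
  (Y=0, W=1, X=2, Z=2, U=2) weight 1/216
  (Y=0, W=1, X=2, Z=2, U=3) weight 1/216
  (Y=0, W=1, X=3, Z=2, U=2) weight 1/216
  (Y=0, W=1, X=3, Z=2, U=3) weight 1/216
  (Y=0, W=2, X=0, Z=1, U=2) weight 1/288
  (Y=1, W=2, X=0, Z=0, U=2) weight 1/336
  … 46 more
Group by Z:
  weight(Z=0) = 1/42
  weight(Z=1) = 5/42
  weight(Z=2) = 37/378
Total weight = 1/42 + 5/42 + 37/378 = 13/54
P(Z=0 | obs) = 1/42 / 13/54 = 9/91
P(Z=1 | obs) = 5/42 / 13/54 = 45/91
P(Z=2 | obs) = 37/378 / 13/54 = 37/91
argmax = 1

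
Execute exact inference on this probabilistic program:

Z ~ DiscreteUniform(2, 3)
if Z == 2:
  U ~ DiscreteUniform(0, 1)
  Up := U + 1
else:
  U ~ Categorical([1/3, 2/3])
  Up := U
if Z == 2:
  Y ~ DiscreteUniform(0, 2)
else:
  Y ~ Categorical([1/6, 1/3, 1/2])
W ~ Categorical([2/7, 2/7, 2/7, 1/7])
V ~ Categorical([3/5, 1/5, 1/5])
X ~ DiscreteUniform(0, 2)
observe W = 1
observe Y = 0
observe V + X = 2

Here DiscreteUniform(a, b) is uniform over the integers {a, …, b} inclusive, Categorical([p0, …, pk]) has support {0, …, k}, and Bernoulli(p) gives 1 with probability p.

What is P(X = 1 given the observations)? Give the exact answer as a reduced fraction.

Enumerate traces; 12 have nonzero weight after conditioning:
  (Z=2, U=0, Y=0, W=1, V=0, X=2) weight 1/210
  (Z=2, U=0, Y=0, W=1, V=1, X=1) weight 1/630
  (Z=2, U=0, Y=0, W=1, V=2, X=0) weight 1/630
  (Z=2, U=1, Y=0, W=1, V=0, X=2) weight 1/210
  (Z=2, U=1, Y=0, W=1, V=1, X=1) weight 1/630
  (Z=2, U=1, Y=0, W=1, V=2, X=0) weight 1/630
  (Z=3, U=0, Y=0, W=1, V=0, X=2) weight 1/630
  (Z=3, U=0, Y=0, W=1, V=1, X=1) weight 1/1890
  … 4 more
Group by X:
  weight(X=0) = 1/210
  weight(X=1) = 1/210
  weight(X=2) = 1/70
Total weight = 1/210 + 1/210 + 1/70 = 1/42
P(X=0 | obs) = 1/210 / 1/42 = 1/5
P(X=1 | obs) = 1/210 / 1/42 = 1/5
P(X=2 | obs) = 1/70 / 1/42 = 3/5

P(X = 1 | obs) = 1/5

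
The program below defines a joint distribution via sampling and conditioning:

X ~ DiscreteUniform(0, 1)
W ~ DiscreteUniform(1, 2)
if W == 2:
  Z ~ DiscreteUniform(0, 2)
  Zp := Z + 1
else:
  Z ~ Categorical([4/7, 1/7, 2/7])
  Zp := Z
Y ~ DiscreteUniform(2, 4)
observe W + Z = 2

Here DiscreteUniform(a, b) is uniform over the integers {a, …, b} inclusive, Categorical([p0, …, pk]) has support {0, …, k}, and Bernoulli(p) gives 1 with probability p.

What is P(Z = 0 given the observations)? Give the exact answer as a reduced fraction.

Enumerate traces; 12 have nonzero weight after conditioning:
  (X=0, W=1, Z=1, Y=2) weight 1/84
  (X=0, W=1, Z=1, Y=3) weight 1/84
  (X=0, W=1, Z=1, Y=4) weight 1/84
  (X=0, W=2, Z=0, Y=2) weight 1/36
  (X=0, W=2, Z=0, Y=3) weight 1/36
  (X=0, W=2, Z=0, Y=4) weight 1/36
  (X=1, W=1, Z=1, Y=2) weight 1/84
  (X=1, W=1, Z=1, Y=3) weight 1/84
  … 4 more
Group by Z:
  weight(Z=0) = 1/6
  weight(Z=1) = 1/14
Total weight = 1/6 + 1/14 = 5/21
P(Z=0 | obs) = 1/6 / 5/21 = 7/10
P(Z=1 | obs) = 1/14 / 5/21 = 3/10

P(Z = 0 | obs) = 7/10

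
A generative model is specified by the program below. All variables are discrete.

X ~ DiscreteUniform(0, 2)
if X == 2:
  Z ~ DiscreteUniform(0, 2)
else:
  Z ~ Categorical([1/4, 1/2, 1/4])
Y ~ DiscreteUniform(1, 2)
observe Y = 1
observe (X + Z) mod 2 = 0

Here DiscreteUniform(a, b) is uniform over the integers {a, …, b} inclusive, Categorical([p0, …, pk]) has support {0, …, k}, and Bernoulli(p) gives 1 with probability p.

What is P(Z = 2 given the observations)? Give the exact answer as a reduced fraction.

Enumerate traces; 5 have nonzero weight after conditioning:
  (X=0, Z=0, Y=1) weight 1/24
  (X=0, Z=2, Y=1) weight 1/24
  (X=1, Z=1, Y=1) weight 1/12
  (X=2, Z=0, Y=1) weight 1/18
  (X=2, Z=2, Y=1) weight 1/18
Group by Z:
  weight(Z=0) = 7/72
  weight(Z=1) = 1/12
  weight(Z=2) = 7/72
Total weight = 7/72 + 1/12 + 7/72 = 5/18
P(Z=0 | obs) = 7/72 / 5/18 = 7/20
P(Z=1 | obs) = 1/12 / 5/18 = 3/10
P(Z=2 | obs) = 7/72 / 5/18 = 7/20

P(Z = 2 | obs) = 7/20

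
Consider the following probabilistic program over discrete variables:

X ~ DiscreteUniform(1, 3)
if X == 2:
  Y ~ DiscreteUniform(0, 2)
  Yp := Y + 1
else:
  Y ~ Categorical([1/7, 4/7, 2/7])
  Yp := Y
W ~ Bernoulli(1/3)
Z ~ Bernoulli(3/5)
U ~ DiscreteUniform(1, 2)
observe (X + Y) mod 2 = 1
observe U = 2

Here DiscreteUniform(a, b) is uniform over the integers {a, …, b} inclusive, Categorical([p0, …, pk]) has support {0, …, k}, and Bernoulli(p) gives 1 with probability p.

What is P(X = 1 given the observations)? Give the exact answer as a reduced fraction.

P(X = 1 | obs) = 9/25

Enumerate traces; 20 have nonzero weight after conditioning:
  (X=1, Y=0, W=0, Z=0, U=2) weight 2/315
  (X=1, Y=0, W=0, Z=1, U=2) weight 1/105
  (X=1, Y=0, W=1, Z=0, U=2) weight 1/315
  (X=1, Y=0, W=1, Z=1, U=2) weight 1/210
  (X=1, Y=2, W=0, Z=0, U=2) weight 4/315
  (X=1, Y=2, W=0, Z=1, U=2) weight 2/105
  (X=1, Y=2, W=1, Z=0, U=2) weight 2/315
  (X=1, Y=2, W=1, Z=1, U=2) weight 1/105
  (X=2, Y=1, W=0, Z=0, U=2) weight 2/135
  (X=3, Y=0, W=0, Z=0, U=2) weight 2/315
  … 10 more
Group by X:
  weight(X=1) = 1/14
  weight(X=2) = 1/18
  weight(X=3) = 1/14
Total weight = 1/14 + 1/18 + 1/14 = 25/126
P(X=1 | obs) = 1/14 / 25/126 = 9/25
P(X=2 | obs) = 1/18 / 25/126 = 7/25
P(X=3 | obs) = 1/14 / 25/126 = 9/25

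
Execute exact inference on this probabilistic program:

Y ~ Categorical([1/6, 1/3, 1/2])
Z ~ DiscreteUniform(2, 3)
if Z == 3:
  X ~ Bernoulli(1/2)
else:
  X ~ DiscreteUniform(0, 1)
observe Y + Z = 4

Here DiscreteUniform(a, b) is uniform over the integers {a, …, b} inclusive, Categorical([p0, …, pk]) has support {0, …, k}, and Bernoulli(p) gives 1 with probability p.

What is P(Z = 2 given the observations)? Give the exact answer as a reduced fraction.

Enumerate traces; 4 have nonzero weight after conditioning:
  (Y=1, Z=3, X=0) weight 1/12
  (Y=1, Z=3, X=1) weight 1/12
  (Y=2, Z=2, X=0) weight 1/8
  (Y=2, Z=2, X=1) weight 1/8
Group by Z:
  weight(Z=2) = 1/4
  weight(Z=3) = 1/6
Total weight = 1/4 + 1/6 = 5/12
P(Z=2 | obs) = 1/4 / 5/12 = 3/5
P(Z=3 | obs) = 1/6 / 5/12 = 2/5

P(Z = 2 | obs) = 3/5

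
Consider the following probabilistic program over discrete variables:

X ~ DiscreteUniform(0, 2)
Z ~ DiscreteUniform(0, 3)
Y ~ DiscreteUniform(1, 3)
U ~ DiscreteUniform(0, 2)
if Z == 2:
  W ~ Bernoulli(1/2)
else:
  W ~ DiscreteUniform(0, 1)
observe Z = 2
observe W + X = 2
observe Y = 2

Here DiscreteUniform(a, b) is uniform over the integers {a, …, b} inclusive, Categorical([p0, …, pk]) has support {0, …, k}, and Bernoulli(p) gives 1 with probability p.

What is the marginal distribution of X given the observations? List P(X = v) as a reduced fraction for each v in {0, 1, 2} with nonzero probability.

P(X=1) = 1/2, P(X=2) = 1/2

Enumerate traces; 6 have nonzero weight after conditioning:
  (X=1, Z=2, Y=2, U=0, W=1) weight 1/216
  (X=1, Z=2, Y=2, U=1, W=1) weight 1/216
  (X=1, Z=2, Y=2, U=2, W=1) weight 1/216
  (X=2, Z=2, Y=2, U=0, W=0) weight 1/216
  (X=2, Z=2, Y=2, U=1, W=0) weight 1/216
  (X=2, Z=2, Y=2, U=2, W=0) weight 1/216
Group by X:
  weight(X=1) = 1/72
  weight(X=2) = 1/72
Total weight = 1/72 + 1/72 = 1/36
P(X=1 | obs) = 1/72 / 1/36 = 1/2
P(X=2 | obs) = 1/72 / 1/36 = 1/2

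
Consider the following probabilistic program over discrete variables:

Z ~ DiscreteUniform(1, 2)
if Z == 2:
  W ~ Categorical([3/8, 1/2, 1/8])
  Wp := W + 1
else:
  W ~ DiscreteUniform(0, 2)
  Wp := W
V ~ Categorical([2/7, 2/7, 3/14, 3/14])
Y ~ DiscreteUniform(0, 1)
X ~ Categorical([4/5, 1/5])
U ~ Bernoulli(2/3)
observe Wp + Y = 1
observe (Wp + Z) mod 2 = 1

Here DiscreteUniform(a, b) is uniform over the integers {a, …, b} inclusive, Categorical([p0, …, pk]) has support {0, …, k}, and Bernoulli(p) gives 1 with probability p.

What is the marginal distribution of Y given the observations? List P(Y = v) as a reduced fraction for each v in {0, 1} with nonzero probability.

P(Y=0) = 9/17, P(Y=1) = 8/17

Enumerate traces; 32 have nonzero weight after conditioning:
  (Z=1, W=0, V=0, Y=1, X=0, U=0) weight 2/315
  (Z=1, W=0, V=0, Y=1, X=0, U=1) weight 4/315
  (Z=1, W=0, V=0, Y=1, X=1, U=0) weight 1/630
  (Z=1, W=0, V=0, Y=1, X=1, U=1) weight 1/315
  (Z=1, W=0, V=1, Y=1, X=0, U=0) weight 2/315
  (Z=1, W=0, V=1, Y=1, X=0, U=1) weight 4/315
  (Z=1, W=0, V=1, Y=1, X=1, U=0) weight 1/630
  (Z=1, W=0, V=1, Y=1, X=1, U=1) weight 1/315
  (Z=2, W=0, V=0, Y=0, X=0, U=0) weight 1/140
  … 23 more
Group by Y:
  weight(Y=0) = 3/32
  weight(Y=1) = 1/12
Total weight = 3/32 + 1/12 = 17/96
P(Y=0 | obs) = 3/32 / 17/96 = 9/17
P(Y=1 | obs) = 1/12 / 17/96 = 8/17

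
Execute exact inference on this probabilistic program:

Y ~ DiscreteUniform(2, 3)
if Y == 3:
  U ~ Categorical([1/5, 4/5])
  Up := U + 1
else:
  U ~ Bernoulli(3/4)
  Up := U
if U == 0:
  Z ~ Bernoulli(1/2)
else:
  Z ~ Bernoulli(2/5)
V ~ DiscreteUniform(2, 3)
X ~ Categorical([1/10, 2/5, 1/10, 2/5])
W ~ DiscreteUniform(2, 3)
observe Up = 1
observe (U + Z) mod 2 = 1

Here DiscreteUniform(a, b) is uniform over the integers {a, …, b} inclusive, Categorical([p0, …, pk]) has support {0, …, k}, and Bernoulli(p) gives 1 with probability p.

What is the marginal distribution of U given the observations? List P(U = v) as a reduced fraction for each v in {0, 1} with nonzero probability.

Enumerate traces; 32 have nonzero weight after conditioning:
  (Y=2, U=1, Z=0, V=2, X=0, W=2) weight 9/1600
  (Y=2, U=1, Z=0, V=2, X=0, W=3) weight 9/1600
  (Y=2, U=1, Z=0, V=2, X=1, W=2) weight 9/400
  (Y=2, U=1, Z=0, V=2, X=1, W=3) weight 9/400
  (Y=2, U=1, Z=0, V=2, X=2, W=2) weight 9/1600
  (Y=2, U=1, Z=0, V=2, X=2, W=3) weight 9/1600
  (Y=2, U=1, Z=0, V=2, X=3, W=2) weight 9/400
  (Y=2, U=1, Z=0, V=2, X=3, W=3) weight 9/400
  (Y=3, U=0, Z=1, V=2, X=0, W=2) weight 1/800
  … 23 more
Group by U:
  weight(U=0) = 1/20
  weight(U=1) = 9/40
Total weight = 1/20 + 9/40 = 11/40
P(U=0 | obs) = 1/20 / 11/40 = 2/11
P(U=1 | obs) = 9/40 / 11/40 = 9/11

P(U=0) = 2/11, P(U=1) = 9/11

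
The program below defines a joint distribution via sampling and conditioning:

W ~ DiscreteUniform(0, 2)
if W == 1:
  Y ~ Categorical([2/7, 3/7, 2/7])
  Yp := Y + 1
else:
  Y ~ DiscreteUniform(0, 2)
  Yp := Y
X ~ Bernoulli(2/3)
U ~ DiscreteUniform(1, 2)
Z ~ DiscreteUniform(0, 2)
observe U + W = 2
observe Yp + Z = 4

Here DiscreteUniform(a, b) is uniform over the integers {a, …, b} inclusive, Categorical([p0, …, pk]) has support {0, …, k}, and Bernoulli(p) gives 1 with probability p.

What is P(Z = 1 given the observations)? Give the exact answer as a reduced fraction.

P(Z = 1 | obs) = 3/11

Enumerate traces; 6 have nonzero weight after conditioning:
  (W=0, Y=2, X=0, U=2, Z=2) weight 1/162
  (W=0, Y=2, X=1, U=2, Z=2) weight 1/81
  (W=1, Y=1, X=0, U=1, Z=2) weight 1/126
  (W=1, Y=1, X=1, U=1, Z=2) weight 1/63
  (W=1, Y=2, X=0, U=1, Z=1) weight 1/189
  (W=1, Y=2, X=1, U=1, Z=1) weight 2/189
Group by Z:
  weight(Z=1) = 1/63
  weight(Z=2) = 8/189
Total weight = 1/63 + 8/189 = 11/189
P(Z=1 | obs) = 1/63 / 11/189 = 3/11
P(Z=2 | obs) = 8/189 / 11/189 = 8/11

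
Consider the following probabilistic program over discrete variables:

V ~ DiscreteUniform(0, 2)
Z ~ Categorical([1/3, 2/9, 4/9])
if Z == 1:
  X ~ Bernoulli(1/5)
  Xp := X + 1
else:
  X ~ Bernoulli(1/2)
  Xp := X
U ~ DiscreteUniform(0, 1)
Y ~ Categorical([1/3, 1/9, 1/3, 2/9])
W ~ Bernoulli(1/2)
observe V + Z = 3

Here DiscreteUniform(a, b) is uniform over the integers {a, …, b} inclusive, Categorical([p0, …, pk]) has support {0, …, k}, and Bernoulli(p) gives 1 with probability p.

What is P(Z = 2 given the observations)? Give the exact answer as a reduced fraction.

P(Z = 2 | obs) = 2/3

Enumerate traces; 64 have nonzero weight after conditioning:
  (V=1, Z=2, X=0, U=0, Y=0, W=0) weight 1/162
  (V=1, Z=2, X=0, U=0, Y=0, W=1) weight 1/162
  (V=1, Z=2, X=0, U=0, Y=1, W=0) weight 1/486
  (V=1, Z=2, X=0, U=0, Y=1, W=1) weight 1/486
  (V=1, Z=2, X=0, U=0, Y=2, W=0) weight 1/162
  (V=1, Z=2, X=0, U=0, Y=2, W=1) weight 1/162
  (V=1, Z=2, X=0, U=0, Y=3, W=0) weight 1/243
  (V=1, Z=2, X=0, U=0, Y=3, W=1) weight 1/243
  (V=2, Z=1, X=0, U=0, Y=0, W=0) weight 2/405
  … 55 more
Group by Z:
  weight(Z=1) = 2/27
  weight(Z=2) = 4/27
Total weight = 2/27 + 4/27 = 2/9
P(Z=1 | obs) = 2/27 / 2/9 = 1/3
P(Z=2 | obs) = 4/27 / 2/9 = 2/3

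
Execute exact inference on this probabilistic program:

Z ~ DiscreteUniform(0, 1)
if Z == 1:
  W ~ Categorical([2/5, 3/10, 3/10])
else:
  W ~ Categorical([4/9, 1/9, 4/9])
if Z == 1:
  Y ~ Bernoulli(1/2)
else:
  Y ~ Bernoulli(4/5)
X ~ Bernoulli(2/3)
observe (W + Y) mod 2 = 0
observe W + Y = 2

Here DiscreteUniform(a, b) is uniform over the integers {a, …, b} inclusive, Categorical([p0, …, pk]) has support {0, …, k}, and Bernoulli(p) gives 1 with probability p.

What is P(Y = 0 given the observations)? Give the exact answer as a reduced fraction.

P(Y = 0 | obs) = 1/2

Enumerate traces; 8 have nonzero weight after conditioning:
  (Z=0, W=1, Y=1, X=0) weight 2/135
  (Z=0, W=1, Y=1, X=1) weight 4/135
  (Z=0, W=2, Y=0, X=0) weight 2/135
  (Z=0, W=2, Y=0, X=1) weight 4/135
  (Z=1, W=1, Y=1, X=0) weight 1/40
  (Z=1, W=1, Y=1, X=1) weight 1/20
  (Z=1, W=2, Y=0, X=0) weight 1/40
  (Z=1, W=2, Y=0, X=1) weight 1/20
Group by Y:
  weight(Y=0) = 43/360
  weight(Y=1) = 43/360
Total weight = 43/360 + 43/360 = 43/180
P(Y=0 | obs) = 43/360 / 43/180 = 1/2
P(Y=1 | obs) = 43/360 / 43/180 = 1/2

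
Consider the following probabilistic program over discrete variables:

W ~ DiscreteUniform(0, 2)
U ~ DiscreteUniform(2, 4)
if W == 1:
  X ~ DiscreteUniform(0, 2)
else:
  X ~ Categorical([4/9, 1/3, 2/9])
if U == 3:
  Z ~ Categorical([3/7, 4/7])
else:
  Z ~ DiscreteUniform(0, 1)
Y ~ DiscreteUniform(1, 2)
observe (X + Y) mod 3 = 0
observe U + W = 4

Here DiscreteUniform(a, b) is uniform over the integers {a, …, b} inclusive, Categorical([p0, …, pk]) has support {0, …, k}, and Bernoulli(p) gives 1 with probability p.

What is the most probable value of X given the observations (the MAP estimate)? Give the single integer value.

Enumerate traces; 12 have nonzero weight after conditioning:
  (W=0, U=4, X=1, Z=0, Y=2) weight 1/108
  (W=0, U=4, X=1, Z=1, Y=2) weight 1/108
  (W=0, U=4, X=2, Z=0, Y=1) weight 1/162
  (W=0, U=4, X=2, Z=1, Y=1) weight 1/162
  (W=1, U=3, X=1, Z=0, Y=2) weight 1/126
  (W=1, U=3, X=1, Z=1, Y=2) weight 2/189
  (W=1, U=3, X=2, Z=0, Y=1) weight 1/126
  (W=1, U=3, X=2, Z=1, Y=1) weight 2/189
  … 4 more
Group by X:
  weight(X=1) = 1/18
  weight(X=2) = 7/162
Total weight = 1/18 + 7/162 = 8/81
P(X=1 | obs) = 1/18 / 8/81 = 9/16
P(X=2 | obs) = 7/162 / 8/81 = 7/16
argmax = 1

argmax_v P(X = v | obs) = 1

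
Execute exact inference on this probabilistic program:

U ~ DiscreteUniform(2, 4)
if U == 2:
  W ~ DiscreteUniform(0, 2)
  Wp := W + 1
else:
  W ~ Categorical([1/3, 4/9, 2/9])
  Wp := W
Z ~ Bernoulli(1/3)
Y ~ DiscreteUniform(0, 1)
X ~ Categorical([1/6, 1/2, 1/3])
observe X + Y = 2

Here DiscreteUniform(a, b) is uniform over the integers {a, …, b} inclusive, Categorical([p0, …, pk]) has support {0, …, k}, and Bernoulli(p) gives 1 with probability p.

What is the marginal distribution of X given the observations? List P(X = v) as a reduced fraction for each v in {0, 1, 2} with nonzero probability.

Enumerate traces; 36 have nonzero weight after conditioning:
  (U=2, W=0, Z=0, Y=0, X=2) weight 1/81
  (U=2, W=0, Z=0, Y=1, X=1) weight 1/54
  (U=2, W=0, Z=1, Y=0, X=2) weight 1/162
  (U=2, W=0, Z=1, Y=1, X=1) weight 1/108
  (U=2, W=1, Z=0, Y=0, X=2) weight 1/81
  (U=2, W=1, Z=0, Y=1, X=1) weight 1/54
  (U=2, W=1, Z=1, Y=0, X=2) weight 1/162
  (U=2, W=1, Z=1, Y=1, X=1) weight 1/108
  … 28 more
Group by X:
  weight(X=1) = 1/4
  weight(X=2) = 1/6
Total weight = 1/4 + 1/6 = 5/12
P(X=1 | obs) = 1/4 / 5/12 = 3/5
P(X=2 | obs) = 1/6 / 5/12 = 2/5

P(X=1) = 3/5, P(X=2) = 2/5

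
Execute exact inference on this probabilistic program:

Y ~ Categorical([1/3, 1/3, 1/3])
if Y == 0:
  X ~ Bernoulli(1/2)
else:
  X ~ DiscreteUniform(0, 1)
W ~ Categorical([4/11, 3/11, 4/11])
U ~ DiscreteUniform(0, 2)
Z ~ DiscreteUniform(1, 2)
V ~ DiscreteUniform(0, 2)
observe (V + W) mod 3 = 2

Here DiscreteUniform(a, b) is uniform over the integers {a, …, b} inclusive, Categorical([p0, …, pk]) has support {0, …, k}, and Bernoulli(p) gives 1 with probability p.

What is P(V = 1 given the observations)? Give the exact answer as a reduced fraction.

Enumerate traces; 108 have nonzero weight after conditioning:
  (Y=0, X=0, W=0, U=0, Z=1, V=2) weight 1/297
  (Y=0, X=0, W=0, U=0, Z=2, V=2) weight 1/297
  (Y=0, X=0, W=0, U=1, Z=1, V=2) weight 1/297
  (Y=0, X=0, W=0, U=1, Z=2, V=2) weight 1/297
  (Y=0, X=0, W=0, U=2, Z=1, V=2) weight 1/297
  (Y=0, X=0, W=0, U=2, Z=2, V=2) weight 1/297
  (Y=0, X=0, W=1, U=0, Z=1, V=1) weight 1/396
  (Y=0, X=0, W=1, U=0, Z=2, V=1) weight 1/396
  (Y=0, X=0, W=2, U=0, Z=1, V=0) weight 1/297
  … 99 more
Group by V:
  weight(V=0) = 4/33
  weight(V=1) = 1/11
  weight(V=2) = 4/33
Total weight = 4/33 + 1/11 + 4/33 = 1/3
P(V=0 | obs) = 4/33 / 1/3 = 4/11
P(V=1 | obs) = 1/11 / 1/3 = 3/11
P(V=2 | obs) = 4/33 / 1/3 = 4/11

P(V = 1 | obs) = 3/11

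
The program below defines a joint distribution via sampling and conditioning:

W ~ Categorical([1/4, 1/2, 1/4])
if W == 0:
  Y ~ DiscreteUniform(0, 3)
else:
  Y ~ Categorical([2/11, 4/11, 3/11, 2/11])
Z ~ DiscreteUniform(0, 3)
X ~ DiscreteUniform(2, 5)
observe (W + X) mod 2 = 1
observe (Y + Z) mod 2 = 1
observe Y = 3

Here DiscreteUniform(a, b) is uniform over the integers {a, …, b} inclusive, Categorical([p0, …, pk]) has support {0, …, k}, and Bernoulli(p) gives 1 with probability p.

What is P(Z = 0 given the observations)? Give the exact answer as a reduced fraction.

Enumerate traces; 12 have nonzero weight after conditioning:
  (W=0, Y=3, Z=0, X=3) weight 1/256
  (W=0, Y=3, Z=0, X=5) weight 1/256
  (W=0, Y=3, Z=2, X=3) weight 1/256
  (W=0, Y=3, Z=2, X=5) weight 1/256
  (W=1, Y=3, Z=0, X=2) weight 1/176
  (W=1, Y=3, Z=0, X=4) weight 1/176
  (W=1, Y=3, Z=2, X=2) weight 1/176
  (W=1, Y=3, Z=2, X=4) weight 1/176
  … 4 more
Group by Z:
  weight(Z=0) = 35/1408
  weight(Z=2) = 35/1408
Total weight = 35/1408 + 35/1408 = 35/704
P(Z=0 | obs) = 35/1408 / 35/704 = 1/2
P(Z=2 | obs) = 35/1408 / 35/704 = 1/2

P(Z = 0 | obs) = 1/2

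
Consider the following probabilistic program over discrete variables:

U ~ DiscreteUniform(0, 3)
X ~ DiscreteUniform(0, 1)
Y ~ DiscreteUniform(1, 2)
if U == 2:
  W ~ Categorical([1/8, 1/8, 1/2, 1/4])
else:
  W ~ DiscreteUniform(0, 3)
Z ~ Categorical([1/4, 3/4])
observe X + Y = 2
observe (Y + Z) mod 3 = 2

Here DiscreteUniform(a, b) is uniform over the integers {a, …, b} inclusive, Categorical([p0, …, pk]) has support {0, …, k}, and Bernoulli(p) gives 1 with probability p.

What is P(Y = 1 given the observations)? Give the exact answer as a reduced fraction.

P(Y = 1 | obs) = 3/4

Enumerate traces; 32 have nonzero weight after conditioning:
  (U=0, X=0, Y=2, W=0, Z=0) weight 1/256
  (U=0, X=0, Y=2, W=1, Z=0) weight 1/256
  (U=0, X=0, Y=2, W=2, Z=0) weight 1/256
  (U=0, X=0, Y=2, W=3, Z=0) weight 1/256
  (U=0, X=1, Y=1, W=0, Z=1) weight 3/256
  (U=0, X=1, Y=1, W=1, Z=1) weight 3/256
  (U=0, X=1, Y=1, W=2, Z=1) weight 3/256
  (U=0, X=1, Y=1, W=3, Z=1) weight 3/256
  … 24 more
Group by Y:
  weight(Y=1) = 3/16
  weight(Y=2) = 1/16
Total weight = 3/16 + 1/16 = 1/4
P(Y=1 | obs) = 3/16 / 1/4 = 3/4
P(Y=2 | obs) = 1/16 / 1/4 = 1/4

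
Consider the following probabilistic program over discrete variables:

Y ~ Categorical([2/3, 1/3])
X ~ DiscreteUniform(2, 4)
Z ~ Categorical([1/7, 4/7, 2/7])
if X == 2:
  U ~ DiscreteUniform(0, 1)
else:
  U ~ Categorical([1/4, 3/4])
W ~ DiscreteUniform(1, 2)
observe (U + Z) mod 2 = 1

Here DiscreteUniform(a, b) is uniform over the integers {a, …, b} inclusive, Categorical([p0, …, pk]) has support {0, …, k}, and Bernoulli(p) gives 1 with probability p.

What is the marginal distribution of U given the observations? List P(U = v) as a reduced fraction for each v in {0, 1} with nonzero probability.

Enumerate traces; 36 have nonzero weight after conditioning:
  (Y=0, X=2, Z=0, U=1, W=1) weight 1/126
  (Y=0, X=2, Z=0, U=1, W=2) weight 1/126
  (Y=0, X=2, Z=1, U=0, W=1) weight 2/63
  (Y=0, X=2, Z=1, U=0, W=2) weight 2/63
  (Y=0, X=2, Z=2, U=1, W=1) weight 1/63
  (Y=0, X=2, Z=2, U=1, W=2) weight 1/63
  (Y=0, X=3, Z=0, U=1, W=1) weight 1/84
  (Y=0, X=3, Z=0, U=1, W=2) weight 1/84
  … 28 more
Group by U:
  weight(U=0) = 4/21
  weight(U=1) = 2/7
Total weight = 4/21 + 2/7 = 10/21
P(U=0 | obs) = 4/21 / 10/21 = 2/5
P(U=1 | obs) = 2/7 / 10/21 = 3/5

P(U=0) = 2/5, P(U=1) = 3/5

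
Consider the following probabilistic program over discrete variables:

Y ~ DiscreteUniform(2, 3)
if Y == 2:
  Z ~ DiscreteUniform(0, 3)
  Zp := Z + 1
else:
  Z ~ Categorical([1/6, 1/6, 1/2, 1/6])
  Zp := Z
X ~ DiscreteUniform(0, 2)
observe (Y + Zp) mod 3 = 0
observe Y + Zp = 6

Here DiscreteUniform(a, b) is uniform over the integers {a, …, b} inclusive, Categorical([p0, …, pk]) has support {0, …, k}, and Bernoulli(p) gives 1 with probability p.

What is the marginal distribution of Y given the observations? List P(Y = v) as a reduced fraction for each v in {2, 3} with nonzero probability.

P(Y=2) = 3/5, P(Y=3) = 2/5

Enumerate traces; 6 have nonzero weight after conditioning:
  (Y=2, Z=3, X=0) weight 1/24
  (Y=2, Z=3, X=1) weight 1/24
  (Y=2, Z=3, X=2) weight 1/24
  (Y=3, Z=3, X=0) weight 1/36
  (Y=3, Z=3, X=1) weight 1/36
  (Y=3, Z=3, X=2) weight 1/36
Group by Y:
  weight(Y=2) = 1/8
  weight(Y=3) = 1/12
Total weight = 1/8 + 1/12 = 5/24
P(Y=2 | obs) = 1/8 / 5/24 = 3/5
P(Y=3 | obs) = 1/12 / 5/24 = 2/5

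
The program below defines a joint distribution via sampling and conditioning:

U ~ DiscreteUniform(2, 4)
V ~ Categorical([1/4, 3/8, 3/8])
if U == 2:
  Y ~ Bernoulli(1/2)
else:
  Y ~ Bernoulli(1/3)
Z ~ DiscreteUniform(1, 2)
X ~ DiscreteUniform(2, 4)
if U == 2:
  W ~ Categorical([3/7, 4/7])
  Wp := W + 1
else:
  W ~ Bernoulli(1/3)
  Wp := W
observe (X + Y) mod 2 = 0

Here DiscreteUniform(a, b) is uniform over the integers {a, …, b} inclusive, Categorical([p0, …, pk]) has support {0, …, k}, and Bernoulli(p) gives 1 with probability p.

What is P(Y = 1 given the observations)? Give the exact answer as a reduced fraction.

Enumerate traces; 108 have nonzero weight after conditioning:
  (U=2, V=0, Y=0, Z=1, X=2, W=0) weight 1/336
  (U=2, V=0, Y=0, Z=1, X=2, W=1) weight 1/252
  (U=2, V=0, Y=0, Z=1, X=4, W=0) weight 1/336
  (U=2, V=0, Y=0, Z=1, X=4, W=1) weight 1/252
  (U=2, V=0, Y=0, Z=2, X=2, W=0) weight 1/336
  (U=2, V=0, Y=0, Z=2, X=2, W=1) weight 1/252
  (U=2, V=0, Y=0, Z=2, X=4, W=0) weight 1/336
  (U=2, V=0, Y=0, Z=2, X=4, W=1) weight 1/252
  (U=2, V=0, Y=1, Z=1, X=3, W=0) weight 1/336
  … 99 more
Group by Y:
  weight(Y=0) = 11/27
  weight(Y=1) = 7/54
Total weight = 11/27 + 7/54 = 29/54
P(Y=0 | obs) = 11/27 / 29/54 = 22/29
P(Y=1 | obs) = 7/54 / 29/54 = 7/29

P(Y = 1 | obs) = 7/29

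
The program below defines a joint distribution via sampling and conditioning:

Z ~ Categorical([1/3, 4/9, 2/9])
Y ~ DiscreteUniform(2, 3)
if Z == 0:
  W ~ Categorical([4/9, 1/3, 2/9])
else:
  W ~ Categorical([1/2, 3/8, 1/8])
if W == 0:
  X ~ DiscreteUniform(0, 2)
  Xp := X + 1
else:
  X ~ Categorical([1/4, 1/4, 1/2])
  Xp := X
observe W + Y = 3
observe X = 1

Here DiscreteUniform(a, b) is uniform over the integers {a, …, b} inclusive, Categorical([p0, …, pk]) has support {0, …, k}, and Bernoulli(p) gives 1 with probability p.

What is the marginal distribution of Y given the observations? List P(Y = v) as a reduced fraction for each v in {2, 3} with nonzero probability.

P(Y=2) = 9/25, P(Y=3) = 16/25

Enumerate traces; 6 have nonzero weight after conditioning:
  (Z=0, Y=2, W=1, X=1) weight 1/72
  (Z=0, Y=3, W=0, X=1) weight 2/81
  (Z=1, Y=2, W=1, X=1) weight 1/48
  (Z=1, Y=3, W=0, X=1) weight 1/27
  (Z=2, Y=2, W=1, X=1) weight 1/96
  (Z=2, Y=3, W=0, X=1) weight 1/54
Group by Y:
  weight(Y=2) = 13/288
  weight(Y=3) = 13/162
Total weight = 13/288 + 13/162 = 325/2592
P(Y=2 | obs) = 13/288 / 325/2592 = 9/25
P(Y=3 | obs) = 13/162 / 325/2592 = 16/25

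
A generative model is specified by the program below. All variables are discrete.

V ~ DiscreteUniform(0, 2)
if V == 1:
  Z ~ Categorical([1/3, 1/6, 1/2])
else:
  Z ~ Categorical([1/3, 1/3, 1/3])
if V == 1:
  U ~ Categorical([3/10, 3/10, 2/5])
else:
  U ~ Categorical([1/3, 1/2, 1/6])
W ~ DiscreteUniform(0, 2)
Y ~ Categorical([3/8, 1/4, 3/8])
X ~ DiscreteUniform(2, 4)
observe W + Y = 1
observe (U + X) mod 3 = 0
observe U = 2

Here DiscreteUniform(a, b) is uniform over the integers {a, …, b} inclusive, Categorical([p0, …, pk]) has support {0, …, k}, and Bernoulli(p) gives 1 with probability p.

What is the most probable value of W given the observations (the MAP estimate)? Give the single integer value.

Enumerate traces; 18 have nonzero weight after conditioning:
  (V=0, Z=0, U=2, W=0, Y=1, X=4) weight 1/1944
  (V=0, Z=0, U=2, W=1, Y=0, X=4) weight 1/1296
  (V=0, Z=1, U=2, W=0, Y=1, X=4) weight 1/1944
  (V=0, Z=1, U=2, W=1, Y=0, X=4) weight 1/1296
  (V=0, Z=2, U=2, W=0, Y=1, X=4) weight 1/1944
  (V=0, Z=2, U=2, W=1, Y=0, X=4) weight 1/1296
  (V=1, Z=0, U=2, W=0, Y=1, X=4) weight 1/810
  (V=1, Z=0, U=2, W=1, Y=0, X=4) weight 1/540
  … 10 more
Group by W:
  weight(W=0) = 11/1620
  weight(W=1) = 11/1080
Total weight = 11/1620 + 11/1080 = 11/648
P(W=0 | obs) = 11/1620 / 11/648 = 2/5
P(W=1 | obs) = 11/1080 / 11/648 = 3/5
argmax = 1

argmax_v P(W = v | obs) = 1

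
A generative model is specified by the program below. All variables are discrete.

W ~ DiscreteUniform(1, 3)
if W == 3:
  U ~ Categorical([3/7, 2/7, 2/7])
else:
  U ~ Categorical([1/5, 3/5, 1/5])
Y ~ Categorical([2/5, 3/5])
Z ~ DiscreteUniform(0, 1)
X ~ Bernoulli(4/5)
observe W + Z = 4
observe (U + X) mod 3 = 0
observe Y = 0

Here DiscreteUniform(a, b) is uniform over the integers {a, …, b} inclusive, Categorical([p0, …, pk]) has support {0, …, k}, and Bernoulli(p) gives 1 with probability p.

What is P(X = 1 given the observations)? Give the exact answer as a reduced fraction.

Enumerate traces; 2 have nonzero weight after conditioning:
  (W=3, U=0, Y=0, Z=1, X=0) weight 1/175
  (W=3, U=2, Y=0, Z=1, X=1) weight 8/525
Group by X:
  weight(X=0) = 1/175
  weight(X=1) = 8/525
Total weight = 1/175 + 8/525 = 11/525
P(X=0 | obs) = 1/175 / 11/525 = 3/11
P(X=1 | obs) = 8/525 / 11/525 = 8/11

P(X = 1 | obs) = 8/11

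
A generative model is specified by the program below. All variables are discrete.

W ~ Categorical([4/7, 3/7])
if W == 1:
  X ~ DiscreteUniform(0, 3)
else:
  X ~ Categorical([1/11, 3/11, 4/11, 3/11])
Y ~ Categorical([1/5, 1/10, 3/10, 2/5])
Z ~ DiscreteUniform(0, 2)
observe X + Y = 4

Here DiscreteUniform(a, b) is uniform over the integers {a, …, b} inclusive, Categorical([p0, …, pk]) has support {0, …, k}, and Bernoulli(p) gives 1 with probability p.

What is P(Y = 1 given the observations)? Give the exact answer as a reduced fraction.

P(Y = 1 | obs) = 27/232

Enumerate traces; 18 have nonzero weight after conditioning:
  (W=0, X=1, Y=3, Z=0) weight 8/385
  (W=0, X=1, Y=3, Z=1) weight 8/385
  (W=0, X=1, Y=3, Z=2) weight 8/385
  (W=0, X=2, Y=2, Z=0) weight 8/385
  (W=0, X=2, Y=2, Z=1) weight 8/385
  (W=0, X=2, Y=2, Z=2) weight 8/385
  (W=0, X=3, Y=1, Z=0) weight 2/385
  (W=0, X=3, Y=1, Z=1) weight 2/385
  … 10 more
Group by Y:
  weight(Y=1) = 81/3080
  weight(Y=2) = 291/3080
  weight(Y=3) = 81/770
Total weight = 81/3080 + 291/3080 + 81/770 = 87/385
P(Y=1 | obs) = 81/3080 / 87/385 = 27/232
P(Y=2 | obs) = 291/3080 / 87/385 = 97/232
P(Y=3 | obs) = 81/770 / 87/385 = 27/58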